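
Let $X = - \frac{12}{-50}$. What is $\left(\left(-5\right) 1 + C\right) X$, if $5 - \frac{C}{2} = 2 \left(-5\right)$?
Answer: $6$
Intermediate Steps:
$X = \frac{6}{25}$ ($X = \left(-12\right) \left(- \frac{1}{50}\right) = \frac{6}{25} \approx 0.24$)
$C = 30$ ($C = 10 - 2 \cdot 2 \left(-5\right) = 10 - -20 = 10 + 20 = 30$)
$\left(\left(-5\right) 1 + C\right) X = \left(\left(-5\right) 1 + 30\right) \frac{6}{25} = \left(-5 + 30\right) \frac{6}{25} = 25 \cdot \frac{6}{25} = 6$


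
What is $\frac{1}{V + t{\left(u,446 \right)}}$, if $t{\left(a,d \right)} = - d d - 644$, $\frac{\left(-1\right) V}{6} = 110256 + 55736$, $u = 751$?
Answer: $- \frac{1}{1195512} \approx -8.3646 \cdot 10^{-7}$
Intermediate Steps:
$V = -995952$ ($V = - 6 \left(110256 + 55736\right) = \left(-6\right) 165992 = -995952$)
$t{\left(a,d \right)} = -644 - d^{2}$ ($t{\left(a,d \right)} = - d^{2} - 644 = -644 - d^{2}$)
$\frac{1}{V + t{\left(u,446 \right)}} = \frac{1}{-995952 - 199560} = \frac{1}{-1195512} = - \frac{1}{1195512}$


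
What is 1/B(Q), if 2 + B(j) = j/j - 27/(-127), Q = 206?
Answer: -127/100 ≈ -1.2700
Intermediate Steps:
B(j) = -100/127 (B(j) = -2 + (j/j - 27/(-127)) = -2 + (1 - 27*(-1/127)) = -2 + (1 + 27/127) = -2 + 154/127 = -100/127)
1/B(Q) = 1/(-100/127) = -127/100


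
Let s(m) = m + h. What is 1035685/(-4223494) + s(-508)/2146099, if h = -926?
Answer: -2228739033211/9064036249906 ≈ -0.24589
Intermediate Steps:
s(m) = -926 + m (s(m) = m - 926 = -926 + m)
1035685/(-4223494) + s(-508)/2146099 = 1035685/(-4223494) + (-926 - 508)/2146099 = 1035685*(-1/4223494) - 1434*1/2146099 = -1035685/4223494 - 1434/2146099 = -2228739033211/9064036249906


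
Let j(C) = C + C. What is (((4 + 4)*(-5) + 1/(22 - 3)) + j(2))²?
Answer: 466489/361 ≈ 1292.2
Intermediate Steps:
j(C) = 2*C
(((4 + 4)*(-5) + 1/(22 - 3)) + j(2))² = (((4 + 4)*(-5) + 1/(22 - 3)) + 2*2)² = ((8*(-5) + 1/19) + 4)² = ((-40 + 1/19) + 4)² = (-759/19 + 4)² = (-683/19)² = 466489/361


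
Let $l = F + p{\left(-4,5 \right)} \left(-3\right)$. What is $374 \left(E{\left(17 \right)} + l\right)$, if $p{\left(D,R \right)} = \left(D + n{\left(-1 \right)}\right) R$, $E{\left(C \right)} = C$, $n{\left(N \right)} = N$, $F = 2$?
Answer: $35156$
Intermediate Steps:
$p{\left(D,R \right)} = R \left(-1 + D\right)$ ($p{\left(D,R \right)} = \left(D - 1\right) R = \left(-1 + D\right) R = R \left(-1 + D\right)$)
$l = 77$ ($l = 2 + 5 \left(-1 - 4\right) \left(-3\right) = 2 + 5 \left(-5\right) \left(-3\right) = 2 - -75 = 2 + 75 = 77$)
$374 \left(E{\left(17 \right)} + l\right) = 374 \left(17 + 77\right) = 374 \cdot 94 = 35156$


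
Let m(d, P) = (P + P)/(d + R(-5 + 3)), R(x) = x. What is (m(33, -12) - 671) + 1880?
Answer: 37455/31 ≈ 1208.2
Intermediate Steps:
m(d, P) = 2*P/(-2 + d) (m(d, P) = (P + P)/(d + (-5 + 3)) = (2*P)/(d - 2) = (2*P)/(-2 + d) = 2*P/(-2 + d))
(m(33, -12) - 671) + 1880 = (2*(-12)/(-2 + 33) - 671) + 1880 = (2*(-12)/31 - 671) + 1880 = (2*(-12)*(1/31) - 671) + 1880 = (-24/31 - 671) + 1880 = -20825/31 + 1880 = 37455/31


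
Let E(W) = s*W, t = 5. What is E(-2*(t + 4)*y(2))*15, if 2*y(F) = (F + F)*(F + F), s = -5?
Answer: 10800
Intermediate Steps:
y(F) = 2*F**2 (y(F) = ((F + F)*(F + F))/2 = ((2*F)*(2*F))/2 = (4*F**2)/2 = 2*F**2)
E(W) = -5*W
E(-2*(t + 4)*y(2))*15 = -(-10)*(5 + 4)*(2*2**2)*15 = -(-10)*9*(2*4)*15 = -(-10)*9*8*15 = -(-10)*72*15 = -5*(-144)*15 = 720*15 = 10800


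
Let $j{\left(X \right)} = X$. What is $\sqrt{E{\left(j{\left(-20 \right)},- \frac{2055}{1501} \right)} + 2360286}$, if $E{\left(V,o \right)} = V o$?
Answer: $\frac{\sqrt{5317788409386}}{1501} \approx 1536.3$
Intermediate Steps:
$\sqrt{E{\left(j{\left(-20 \right)},- \frac{2055}{1501} \right)} + 2360286} = \sqrt{- 20 \left(- \frac{2055}{1501}\right) + 2360286} = \sqrt{- 20 \left(\left(-2055\right) \frac{1}{1501}\right) + 2360286} = \sqrt{\left(-20\right) \left(- \frac{2055}{1501}\right) + 2360286} = \sqrt{\frac{41100}{1501} + 2360286} = \sqrt{\frac{3542830386}{1501}} = \frac{\sqrt{5317788409386}}{1501}$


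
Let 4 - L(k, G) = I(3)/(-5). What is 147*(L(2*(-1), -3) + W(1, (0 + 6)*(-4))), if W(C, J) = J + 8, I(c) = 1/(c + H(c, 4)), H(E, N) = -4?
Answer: -8967/5 ≈ -1793.4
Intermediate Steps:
I(c) = 1/(-4 + c) (I(c) = 1/(c - 4) = 1/(-4 + c))
L(k, G) = 19/5 (L(k, G) = 4 - 1/((-4 + 3)*(-5)) = 4 - (-1)/((-1)*5) = 4 - (-1)*(-1)/5 = 4 - 1*⅕ = 4 - ⅕ = 19/5)
W(C, J) = 8 + J
147*(L(2*(-1), -3) + W(1, (0 + 6)*(-4))) = 147*(19/5 + (8 + (0 + 6)*(-4))) = 147*(19/5 + (8 + 6*(-4))) = 147*(19/5 + (8 - 24)) = 147*(19/5 - 16) = 147*(-61/5) = -8967/5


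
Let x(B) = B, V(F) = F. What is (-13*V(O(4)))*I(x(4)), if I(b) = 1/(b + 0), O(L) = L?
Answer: -13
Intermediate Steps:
I(b) = 1/b
(-13*V(O(4)))*I(x(4)) = -13*4/4 = -52*¼ = -13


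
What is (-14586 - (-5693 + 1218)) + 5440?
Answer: -4671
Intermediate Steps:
(-14586 - (-5693 + 1218)) + 5440 = (-14586 - 1*(-4475)) + 5440 = (-14586 + 4475) + 5440 = -10111 + 5440 = -4671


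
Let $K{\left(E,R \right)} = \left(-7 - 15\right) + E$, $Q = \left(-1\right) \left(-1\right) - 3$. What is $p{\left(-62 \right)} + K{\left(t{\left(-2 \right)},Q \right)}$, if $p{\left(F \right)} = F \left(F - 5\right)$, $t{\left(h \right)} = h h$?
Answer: $4136$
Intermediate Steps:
$t{\left(h \right)} = h^{2}$
$p{\left(F \right)} = F \left(-5 + F\right)$
$Q = -2$ ($Q = 1 - 3 = -2$)
$K{\left(E,R \right)} = -22 + E$
$p{\left(-62 \right)} + K{\left(t{\left(-2 \right)},Q \right)} = - 62 \left(-5 - 62\right) - \left(22 - \left(-2\right)^{2}\right) = \left(-62\right) \left(-67\right) + \left(-22 + 4\right) = 4154 - 18 = 4136$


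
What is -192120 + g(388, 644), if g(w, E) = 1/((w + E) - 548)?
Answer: -92986079/484 ≈ -1.9212e+5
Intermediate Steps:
g(w, E) = 1/(-548 + E + w) (g(w, E) = 1/((E + w) - 548) = 1/(-548 + E + w))
-192120 + g(388, 644) = -192120 + 1/(-548 + 644 + 388) = -192120 + 1/484 = -92986079/484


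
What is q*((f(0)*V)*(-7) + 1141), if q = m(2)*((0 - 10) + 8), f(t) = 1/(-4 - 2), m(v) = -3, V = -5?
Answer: 6811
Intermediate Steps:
f(t) = -⅙ (f(t) = 1/(-6) = -⅙)
q = 6 (q = -3*((0 - 10) + 8) = -3*(-10 + 8) = -3*(-2) = 6)
q*((f(0)*V)*(-7) + 1141) = 6*(-⅙*(-5)*(-7) + 1141) = 6*((⅚)*(-7) + 1141) = 6*(-35/6 + 1141) = 6*(6811/6) = 6811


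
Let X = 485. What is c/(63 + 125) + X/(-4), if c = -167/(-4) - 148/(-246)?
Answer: -11194303/92496 ≈ -121.02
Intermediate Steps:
c = 20837/492 (c = -167*(-1/4) - 148*(-1/246) = 167/4 + 74/123 = 20837/492 ≈ 42.352)
c/(63 + 125) + X/(-4) = 20837/(492*(63 + 125)) + 485/(-4) = (20837/492)/188 + 485*(-1/4) = (20837/492)*(1/188) - 485/4 = 20837/92496 - 485/4 = -11194303/92496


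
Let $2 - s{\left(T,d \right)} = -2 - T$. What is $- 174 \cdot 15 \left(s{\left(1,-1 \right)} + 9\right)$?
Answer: $-36540$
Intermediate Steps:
$s{\left(T,d \right)} = 4 + T$ ($s{\left(T,d \right)} = 2 - \left(-2 - T\right) = 2 + \left(2 + T\right) = 4 + T$)
$- 174 \cdot 15 \left(s{\left(1,-1 \right)} + 9\right) = - 174 \cdot 15 \left(\left(4 + 1\right) + 9\right) = - 174 \cdot 15 \left(5 + 9\right) = - 174 \cdot 15 \cdot 14 = \left(-174\right) 210 = -36540$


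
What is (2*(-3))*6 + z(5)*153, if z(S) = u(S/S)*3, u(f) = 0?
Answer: -36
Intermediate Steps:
z(S) = 0 (z(S) = 0*3 = 0)
(2*(-3))*6 + z(5)*153 = (2*(-3))*6 + 0*153 = -6*6 + 0 = -36 + 0 = -36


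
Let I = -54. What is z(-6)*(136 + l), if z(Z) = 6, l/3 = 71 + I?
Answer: 1122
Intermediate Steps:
l = 51 (l = 3*(71 - 54) = 3*17 = 51)
z(-6)*(136 + l) = 6*(136 + 51) = 6*187 = 1122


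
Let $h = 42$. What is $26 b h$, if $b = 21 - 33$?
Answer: $-13104$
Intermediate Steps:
$b = -12$
$26 b h = 26 \left(-12\right) 42 = \left(-312\right) 42 = -13104$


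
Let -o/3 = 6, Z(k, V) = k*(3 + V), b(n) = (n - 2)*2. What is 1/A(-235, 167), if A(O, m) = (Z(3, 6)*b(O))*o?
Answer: 1/230364 ≈ 4.3410e-6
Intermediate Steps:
b(n) = -4 + 2*n (b(n) = (-2 + n)*2 = -4 + 2*n)
o = -18 (o = -3*6 = -18)
A(O, m) = 1944 - 972*O (A(O, m) = ((3*(3 + 6))*(-4 + 2*O))*(-18) = ((3*9)*(-4 + 2*O))*(-18) = (27*(-4 + 2*O))*(-18) = (-108 + 54*O)*(-18) = 1944 - 972*O)
1/A(-235, 167) = 1/(1944 - 972*(-235)) = 1/(1944 + 228420) = 1/230364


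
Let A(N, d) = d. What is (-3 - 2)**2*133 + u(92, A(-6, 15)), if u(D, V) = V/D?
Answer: 305915/92 ≈ 3325.2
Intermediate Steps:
(-3 - 2)**2*133 + u(92, A(-6, 15)) = (-3 - 2)**2*133 + 15/92 = (-5)**2*133 + 15*(1/92) = 25*133 + 15/92 = 3325 + 15/92 = 305915/92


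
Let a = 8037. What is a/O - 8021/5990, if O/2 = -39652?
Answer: -342119507/237515480 ≈ -1.4404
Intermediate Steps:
O = -79304 (O = 2*(-39652) = -79304)
a/O - 8021/5990 = 8037/(-79304) - 8021/5990 = 8037*(-1/79304) - 8021*1/5990 = -8037/79304 - 8021/5990 = -342119507/237515480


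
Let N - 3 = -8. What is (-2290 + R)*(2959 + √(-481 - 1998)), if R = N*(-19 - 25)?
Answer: -6125130 - 2070*I*√2479 ≈ -6.1251e+6 - 1.0306e+5*I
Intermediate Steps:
N = -5 (N = 3 - 8 = -5)
R = 220 (R = -5*(-19 - 25) = -5*(-44) = 220)
(-2290 + R)*(2959 + √(-481 - 1998)) = (-2290 + 220)*(2959 + √(-481 - 1998)) = -2070*(2959 + √(-2479)) = -2070*(2959 + I*√2479) = -6125130 - 2070*I*√2479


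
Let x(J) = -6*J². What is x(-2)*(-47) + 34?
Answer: 1162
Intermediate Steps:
x(-2)*(-47) + 34 = -6*(-2)²*(-47) + 34 = -6*4*(-47) + 34 = -24*(-47) + 34 = 1128 + 34 = 1162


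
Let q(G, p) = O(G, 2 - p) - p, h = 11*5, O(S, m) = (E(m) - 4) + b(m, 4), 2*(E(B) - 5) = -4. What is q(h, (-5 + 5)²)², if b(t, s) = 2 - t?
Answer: 1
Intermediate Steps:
E(B) = 3 (E(B) = 5 + (½)*(-4) = 5 - 2 = 3)
O(S, m) = 1 - m (O(S, m) = (3 - 4) + (2 - m) = -1 + (2 - m) = 1 - m)
h = 55
q(G, p) = -1 (q(G, p) = (1 - (2 - p)) - p = (1 + (-2 + p)) - p = (-1 + p) - p = -1)
q(h, (-5 + 5)²)² = (-1)² = 1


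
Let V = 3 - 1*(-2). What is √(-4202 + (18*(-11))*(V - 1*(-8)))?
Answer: 22*I*√14 ≈ 82.316*I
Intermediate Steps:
V = 5 (V = 3 + 2 = 5)
√(-4202 + (18*(-11))*(V - 1*(-8))) = √(-4202 + (18*(-11))*(5 - 1*(-8))) = √(-4202 - 198*(5 + 8)) = √(-4202 - 198*13) = √(-4202 - 2574) = √(-6776) = 22*I*√14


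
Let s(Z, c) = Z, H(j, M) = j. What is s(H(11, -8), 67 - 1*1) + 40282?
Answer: 40293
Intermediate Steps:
s(H(11, -8), 67 - 1*1) + 40282 = 11 + 40282 = 40293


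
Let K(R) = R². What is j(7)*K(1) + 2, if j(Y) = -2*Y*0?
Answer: 2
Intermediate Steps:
j(Y) = 0
j(7)*K(1) + 2 = 0*1² + 2 = 0*1 + 2 = 0 + 2 = 2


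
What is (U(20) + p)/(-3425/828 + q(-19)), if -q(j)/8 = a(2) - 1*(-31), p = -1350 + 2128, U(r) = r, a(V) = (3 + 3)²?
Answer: -660744/447233 ≈ -1.4774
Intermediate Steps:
a(V) = 36 (a(V) = 6² = 36)
p = 778
q(j) = -536 (q(j) = -8*(36 - 1*(-31)) = -8*(36 + 31) = -8*67 = -536)
(U(20) + p)/(-3425/828 + q(-19)) = (20 + 778)/(-3425/828 - 536) = 798/(-3425*1/828 - 536) = 798/(-3425/828 - 536) = 798/(-447233/828) = 798*(-828/447233) = -660744/447233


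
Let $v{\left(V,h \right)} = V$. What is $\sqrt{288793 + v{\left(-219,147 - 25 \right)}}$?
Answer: $\sqrt{288574} \approx 537.19$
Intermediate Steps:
$\sqrt{288793 + v{\left(-219,147 - 25 \right)}} = \sqrt{288793 - 219} = \sqrt{288574}$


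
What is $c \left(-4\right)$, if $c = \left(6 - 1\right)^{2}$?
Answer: $-100$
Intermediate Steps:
$c = 25$ ($c = 5^{2} = 25$)
$c \left(-4\right) = 25 \left(-4\right) = -100$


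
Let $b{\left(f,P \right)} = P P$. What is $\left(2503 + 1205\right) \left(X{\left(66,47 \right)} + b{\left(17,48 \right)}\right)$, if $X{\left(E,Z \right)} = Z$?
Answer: $8717508$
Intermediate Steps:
$b{\left(f,P \right)} = P^{2}$
$\left(2503 + 1205\right) \left(X{\left(66,47 \right)} + b{\left(17,48 \right)}\right) = \left(2503 + 1205\right) \left(47 + 48^{2}\right) = 3708 \left(47 + 2304\right) = 3708 \cdot 2351 = 8717508$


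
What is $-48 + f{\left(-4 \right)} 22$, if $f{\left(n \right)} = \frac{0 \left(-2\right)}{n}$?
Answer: $-48$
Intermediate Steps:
$f{\left(n \right)} = 0$ ($f{\left(n \right)} = \frac{0}{n} = 0$)
$-48 + f{\left(-4 \right)} 22 = -48 + 0 \cdot 22 = -48 + 0 = -48$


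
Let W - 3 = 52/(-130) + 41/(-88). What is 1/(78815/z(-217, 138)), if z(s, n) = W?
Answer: 939/34678600 ≈ 2.7077e-5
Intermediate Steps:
W = 939/440 (W = 3 + (52/(-130) + 41/(-88)) = 3 + (52*(-1/130) + 41*(-1/88)) = 3 + (-2/5 - 41/88) = 3 - 381/440 = 939/440 ≈ 2.1341)
z(s, n) = 939/440
1/(78815/z(-217, 138)) = 1/(78815/(939/440)) = 1/(78815*(440/939)) = 1/(34678600/939) = 939/34678600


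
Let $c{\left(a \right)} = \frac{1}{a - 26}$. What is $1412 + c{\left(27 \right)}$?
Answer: $1413$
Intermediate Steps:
$c{\left(a \right)} = \frac{1}{-26 + a}$
$1412 + c{\left(27 \right)} = 1412 + \frac{1}{-26 + 27} = 1412 + 1^{-1} = 1412 + 1 = 1413$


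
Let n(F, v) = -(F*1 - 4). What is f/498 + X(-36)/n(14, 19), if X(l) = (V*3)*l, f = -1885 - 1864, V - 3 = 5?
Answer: 196391/2490 ≈ 78.872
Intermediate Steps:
V = 8 (V = 3 + 5 = 8)
n(F, v) = 4 - F (n(F, v) = -(F - 4) = -(-4 + F) = 4 - F)
f = -3749
X(l) = 24*l (X(l) = (8*3)*l = 24*l)
f/498 + X(-36)/n(14, 19) = -3749/498 + (24*(-36))/(4 - 1*14) = -3749*1/498 - 864/(4 - 14) = -3749/498 - 864/(-10) = -3749/498 - 864*(-⅒) = -3749/498 + 432/5 = 196391/2490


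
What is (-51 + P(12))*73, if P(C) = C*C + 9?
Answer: 7446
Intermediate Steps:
P(C) = 9 + C² (P(C) = C² + 9 = 9 + C²)
(-51 + P(12))*73 = (-51 + (9 + 12²))*73 = (-51 + (9 + 144))*73 = (-51 + 153)*73 = 102*73 = 7446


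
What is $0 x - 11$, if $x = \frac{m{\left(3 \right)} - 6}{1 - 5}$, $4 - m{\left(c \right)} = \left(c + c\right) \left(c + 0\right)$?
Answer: $-11$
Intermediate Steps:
$m{\left(c \right)} = 4 - 2 c^{2}$ ($m{\left(c \right)} = 4 - \left(c + c\right) \left(c + 0\right) = 4 - 2 c c = 4 - 2 c^{2}$)
$x = 5$ ($x = \frac{\left(4 - 2 \cdot 3^{2}\right) - 6}{1 - 5} = \frac{\left(4 - 18\right) - 6}{-4} = \left(\left(4 - 18\right) - 6\right) \left(- \frac{1}{4}\right) = \left(-14 - 6\right) \left(- \frac{1}{4}\right) = \left(-20\right) \left(- \frac{1}{4}\right) = 5$)
$0 x - 11 = 0 \cdot 5 - 11 = 0 - 11 = -11$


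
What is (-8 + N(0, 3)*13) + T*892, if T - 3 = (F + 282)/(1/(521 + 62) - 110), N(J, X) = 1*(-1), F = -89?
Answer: 69895547/64129 ≈ 1089.9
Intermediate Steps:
N(J, X) = -1
T = 79868/64129 (T = 3 + (-89 + 282)/(1/(521 + 62) - 110) = 3 + 193/(1/583 - 110) = 3 + 193/(-64129/583) = 3 + 193*(-583/64129) = 3 - 112519/64129 = 79868/64129 ≈ 1.2454)
(-8 + N(0, 3)*13) + T*892 = (-8 - 1*13) + (79868/64129)*892 = (-8 - 13) + 71242256/64129 = -21 + 71242256/64129 = 69895547/64129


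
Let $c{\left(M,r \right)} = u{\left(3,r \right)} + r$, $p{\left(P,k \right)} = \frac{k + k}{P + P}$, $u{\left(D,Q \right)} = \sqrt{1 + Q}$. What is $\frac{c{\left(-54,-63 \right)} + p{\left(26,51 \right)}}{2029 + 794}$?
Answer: $- \frac{529}{24466} + \frac{i \sqrt{62}}{2823} \approx -0.021622 + 0.0027892 i$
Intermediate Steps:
$p{\left(P,k \right)} = \frac{k}{P}$ ($p{\left(P,k \right)} = \frac{2 k}{2 P} = 2 k \frac{1}{2 P} = \frac{k}{P}$)
$c{\left(M,r \right)} = r + \sqrt{1 + r}$ ($c{\left(M,r \right)} = \sqrt{1 + r} + r = r + \sqrt{1 + r}$)
$\frac{c{\left(-54,-63 \right)} + p{\left(26,51 \right)}}{2029 + 794} = \frac{\left(-63 + \sqrt{1 - 63}\right) + \frac{51}{26}}{2029 + 794} = \frac{\left(-63 + \sqrt{-62}\right) + 51 \cdot \frac{1}{26}}{2823} = \left(\left(-63 + i \sqrt{62}\right) + \frac{51}{26}\right) \frac{1}{2823} = \left(- \frac{1587}{26} + i \sqrt{62}\right) \frac{1}{2823} = - \frac{529}{24466} + \frac{i \sqrt{62}}{2823}$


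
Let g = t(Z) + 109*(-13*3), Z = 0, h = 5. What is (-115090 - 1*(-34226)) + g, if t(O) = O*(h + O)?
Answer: -85115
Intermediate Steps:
t(O) = O*(5 + O)
g = -4251 (g = 0*(5 + 0) + 109*(-13*3) = 0*5 + 109*(-39) = 0 - 4251 = -4251)
(-115090 - 1*(-34226)) + g = (-115090 - 1*(-34226)) - 4251 = (-115090 + 34226) - 4251 = -80864 - 4251 = -85115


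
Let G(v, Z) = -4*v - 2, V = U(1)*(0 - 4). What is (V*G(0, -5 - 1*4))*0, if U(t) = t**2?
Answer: 0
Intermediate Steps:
V = -4 (V = 1**2*(0 - 4) = 1*(-4) = -4)
G(v, Z) = -2 - 4*v
(V*G(0, -5 - 1*4))*0 = -4*(-2 - 4*0)*0 = -4*(-2 + 0)*0 = -4*(-2)*0 = 8*0 = 0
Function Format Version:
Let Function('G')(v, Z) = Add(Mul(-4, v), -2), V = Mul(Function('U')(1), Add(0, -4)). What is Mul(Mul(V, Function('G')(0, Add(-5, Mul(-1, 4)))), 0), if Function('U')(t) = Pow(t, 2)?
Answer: 0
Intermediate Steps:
V = -4 (V = Mul(Pow(1, 2), Add(0, -4)) = Mul(1, -4) = -4)
Function('G')(v, Z) = Add(-2, Mul(-4, v))
Mul(Mul(V, Function('G')(0, Add(-5, Mul(-1, 4)))), 0) = Mul(Mul(-4, Add(-2, Mul(-4, 0))), 0) = Mul(Mul(-4, Add(-2, 0)), 0) = Mul(Mul(-4, -2), 0) = Mul(8, 0) = 0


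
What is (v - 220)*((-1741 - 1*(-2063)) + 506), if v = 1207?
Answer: 817236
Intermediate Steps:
(v - 220)*((-1741 - 1*(-2063)) + 506) = (1207 - 220)*((-1741 - 1*(-2063)) + 506) = 987*((-1741 + 2063) + 506) = 987*(322 + 506) = 987*828 = 817236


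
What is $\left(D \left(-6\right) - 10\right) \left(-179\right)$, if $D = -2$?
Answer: $-358$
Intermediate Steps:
$\left(D \left(-6\right) - 10\right) \left(-179\right) = \left(\left(-2\right) \left(-6\right) - 10\right) \left(-179\right) = \left(12 - 10\right) \left(-179\right) = 2 \left(-179\right) = -358$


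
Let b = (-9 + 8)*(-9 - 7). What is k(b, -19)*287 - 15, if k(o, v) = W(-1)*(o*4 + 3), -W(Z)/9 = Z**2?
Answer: -173076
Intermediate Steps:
W(Z) = -9*Z**2
b = 16 (b = -1*(-16) = 16)
k(o, v) = -27 - 36*o (k(o, v) = (-9*(-1)**2)*(o*4 + 3) = (-9*1)*(4*o + 3) = -9*(3 + 4*o) = -27 - 36*o)
k(b, -19)*287 - 15 = (-27 - 36*16)*287 - 15 = (-27 - 576)*287 - 15 = -603*287 - 15 = -173061 - 15 = -173076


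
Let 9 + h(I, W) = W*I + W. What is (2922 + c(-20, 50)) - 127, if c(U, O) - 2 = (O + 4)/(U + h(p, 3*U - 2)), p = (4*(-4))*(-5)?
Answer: 14127593/5051 ≈ 2797.0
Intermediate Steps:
p = 80 (p = -16*(-5) = 80)
h(I, W) = -9 + W + I*W (h(I, W) = -9 + (W*I + W) = -9 + (I*W + W) = -9 + (W + I*W) = -9 + W + I*W)
c(U, O) = 2 + (4 + O)/(-171 + 244*U) (c(U, O) = 2 + (O + 4)/(U + (-9 + (3*U - 2) + 80*(3*U - 2))) = 2 + (4 + O)/(U + (-9 + (-2 + 3*U) + 80*(-2 + 3*U))) = 2 + (4 + O)/(U + (-9 + (-2 + 3*U) + (-160 + 240*U))) = 2 + (4 + O)/(U + (-171 + 243*U)) = 2 + (4 + O)/(-171 + 244*U))
(2922 + c(-20, 50)) - 127 = (2922 + (-338 + 50 + 488*(-20))/(-171 + 244*(-20))) - 127 = (2922 + (-338 + 50 - 9760)/(-171 - 4880)) - 127 = (2922 - 10048/(-5051)) - 127 = (2922 - 1/5051*(-10048)) - 127 = (2922 + 10048/5051) - 127 = 14769070/5051 - 127 = 14127593/5051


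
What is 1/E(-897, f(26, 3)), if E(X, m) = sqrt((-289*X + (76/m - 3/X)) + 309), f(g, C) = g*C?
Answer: sqrt(208830615747)/232810051 ≈ 0.0019629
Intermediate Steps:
f(g, C) = C*g
E(X, m) = sqrt(309 - 289*X - 3/X + 76/m) (E(X, m) = sqrt((-289*X + (-3/X + 76/m)) + 309) = sqrt((-289*X - 3/X + 76/m) + 309) = sqrt(309 - 289*X - 3/X + 76/m))
1/E(-897, f(26, 3)) = 1/(sqrt(309 - 289*(-897) - 3/(-897) + 76/((3*26)))) = 1/(sqrt(309 + 259233 - 3*(-1/897) + 76/78)) = 1/(sqrt(309 + 259233 + 1/299 + 76*(1/78))) = 1/(sqrt(309 + 259233 + 1/299 + 38/39)) = 1/(sqrt(232810051/897)) = 1/(sqrt(208830615747)/897) = sqrt(208830615747)/232810051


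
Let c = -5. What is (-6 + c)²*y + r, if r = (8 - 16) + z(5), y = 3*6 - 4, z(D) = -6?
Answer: 1680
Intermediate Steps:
y = 14 (y = 18 - 4 = 14)
r = -14 (r = (8 - 16) - 6 = -8 - 6 = -14)
(-6 + c)²*y + r = (-6 - 5)²*14 - 14 = (-11)²*14 - 14 = 121*14 - 14 = 1694 - 14 = 1680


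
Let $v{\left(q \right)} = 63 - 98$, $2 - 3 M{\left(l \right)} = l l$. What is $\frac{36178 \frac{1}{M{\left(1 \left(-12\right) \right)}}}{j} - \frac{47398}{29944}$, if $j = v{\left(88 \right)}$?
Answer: $\frac{753593509}{37205420} \approx 20.255$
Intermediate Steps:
$M{\left(l \right)} = \frac{2}{3} - \frac{l^{2}}{3}$ ($M{\left(l \right)} = \frac{2}{3} - \frac{l l}{3} = \frac{2}{3} - \frac{l^{2}}{3}$)
$v{\left(q \right)} = -35$
$j = -35$
$\frac{36178 \frac{1}{M{\left(1 \left(-12\right) \right)}}}{j} - \frac{47398}{29944} = \frac{36178 \frac{1}{\frac{2}{3} - \frac{\left(1 \left(-12\right)\right)^{2}}{3}}}{-35} - \frac{47398}{29944} = \frac{36178}{\frac{2}{3} - \frac{\left(-12\right)^{2}}{3}} \left(- \frac{1}{35}\right) - \frac{23699}{14972} = \frac{36178}{\frac{2}{3} - 48} \left(- \frac{1}{35}\right) - \frac{23699}{14972} = \frac{36178}{- \frac{142}{3}} \left(- \frac{1}{35}\right) - \frac{23699}{14972} = 36178 \left(- \frac{3}{142}\right) \left(- \frac{1}{35}\right) - \frac{23699}{14972} = \left(- \frac{54267}{71}\right) \left(- \frac{1}{35}\right) - \frac{23699}{14972} = \frac{54267}{2485} - \frac{23699}{14972} = \frac{753593509}{37205420}$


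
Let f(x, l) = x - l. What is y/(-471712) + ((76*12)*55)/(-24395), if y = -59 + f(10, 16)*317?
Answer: -4722647065/2301482848 ≈ -2.0520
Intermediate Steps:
y = -1961 (y = -59 + (10 - 1*16)*317 = -59 + (10 - 16)*317 = -59 - 6*317 = -59 - 1902 = -1961)
y/(-471712) + ((76*12)*55)/(-24395) = -1961/(-471712) + ((76*12)*55)/(-24395) = -1961*(-1/471712) + (912*55)*(-1/24395) = 1961/471712 + 50160*(-1/24395) = 1961/471712 - 10032/4879 = -4722647065/2301482848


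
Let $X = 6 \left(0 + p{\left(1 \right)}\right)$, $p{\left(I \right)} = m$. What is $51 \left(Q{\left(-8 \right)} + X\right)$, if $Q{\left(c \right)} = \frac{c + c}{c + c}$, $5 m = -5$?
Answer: $-255$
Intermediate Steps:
$m = -1$ ($m = \frac{1}{5} \left(-5\right) = -1$)
$p{\left(I \right)} = -1$
$Q{\left(c \right)} = 1$ ($Q{\left(c \right)} = \frac{2 c}{2 c} = 2 c \frac{1}{2 c} = 1$)
$X = -6$ ($X = 6 \left(0 - 1\right) = 6 \left(-1\right) = -6$)
$51 \left(Q{\left(-8 \right)} + X\right) = 51 \left(1 - 6\right) = 51 \left(-5\right) = -255$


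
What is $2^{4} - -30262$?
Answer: $30278$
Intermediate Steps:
$2^{4} - -30262 = 16 + 30262 = 30278$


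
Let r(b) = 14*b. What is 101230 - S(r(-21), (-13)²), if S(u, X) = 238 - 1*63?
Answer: 101055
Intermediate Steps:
S(u, X) = 175 (S(u, X) = 238 - 63 = 175)
101230 - S(r(-21), (-13)²) = 101230 - 1*175 = 101230 - 175 = 101055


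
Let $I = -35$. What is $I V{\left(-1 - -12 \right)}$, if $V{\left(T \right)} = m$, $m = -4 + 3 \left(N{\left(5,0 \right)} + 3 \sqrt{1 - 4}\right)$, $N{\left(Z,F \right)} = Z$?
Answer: $-385 - 315 i \sqrt{3} \approx -385.0 - 545.6 i$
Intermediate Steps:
$m = 11 + 9 i \sqrt{3}$ ($m = -4 + 3 \left(5 + 3 \sqrt{1 - 4}\right) = -4 + 3 \left(5 + 3 \sqrt{-3}\right) = -4 + 3 \left(5 + 3 i \sqrt{3}\right) = -4 + \left(15 + 9 i \sqrt{3}\right) = 11 + 9 i \sqrt{3} \approx 11.0 + 15.588 i$)
$V{\left(T \right)} = 11 + 9 i \sqrt{3}$
$I V{\left(-1 - -12 \right)} = - 35 \left(11 + 9 i \sqrt{3}\right) = -385 - 315 i \sqrt{3}$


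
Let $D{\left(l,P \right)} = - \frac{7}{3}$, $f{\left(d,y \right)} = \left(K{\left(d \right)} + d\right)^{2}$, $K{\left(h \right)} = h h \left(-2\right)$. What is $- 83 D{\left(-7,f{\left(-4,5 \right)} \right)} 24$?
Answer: $4648$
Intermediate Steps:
$K{\left(h \right)} = - 2 h^{2}$ ($K{\left(h \right)} = h^{2} \left(-2\right) = - 2 h^{2}$)
$f{\left(d,y \right)} = \left(d - 2 d^{2}\right)^{2}$ ($f{\left(d,y \right)} = \left(- 2 d^{2} + d\right)^{2} = \left(d - 2 d^{2}\right)^{2}$)
$D{\left(l,P \right)} = - \frac{7}{3}$ ($D{\left(l,P \right)} = \left(-7\right) \frac{1}{3} = - \frac{7}{3}$)
$- 83 D{\left(-7,f{\left(-4,5 \right)} \right)} 24 = \left(-83\right) \left(- \frac{7}{3}\right) 24 = \frac{581}{3} \cdot 24 = 4648$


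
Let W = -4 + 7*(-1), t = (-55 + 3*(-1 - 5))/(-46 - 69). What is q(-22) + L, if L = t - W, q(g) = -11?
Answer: 73/115 ≈ 0.63478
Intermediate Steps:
t = 73/115 (t = (-55 + 3*(-6))/(-115) = (-55 - 18)*(-1/115) = -73*(-1/115) = 73/115 ≈ 0.63478)
W = -11 (W = -4 - 7 = -11)
L = 1338/115 (L = 73/115 - 1*(-11) = 73/115 + 11 = 1338/115 ≈ 11.635)
q(-22) + L = -11 + 1338/115 = 73/115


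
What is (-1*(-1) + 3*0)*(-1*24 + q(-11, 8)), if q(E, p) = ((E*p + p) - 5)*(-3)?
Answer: 231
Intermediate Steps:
q(E, p) = 15 - 3*p - 3*E*p (q(E, p) = ((p + E*p) - 5)*(-3) = (-5 + p + E*p)*(-3) = 15 - 3*p - 3*E*p)
(-1*(-1) + 3*0)*(-1*24 + q(-11, 8)) = (-1*(-1) + 3*0)*(-1*24 + (15 - 3*8 - 3*(-11)*8)) = (1 + 0)*(-24 + (15 - 24 + 264)) = 1*(-24 + 255) = 1*231 = 231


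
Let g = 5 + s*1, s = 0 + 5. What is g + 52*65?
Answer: 3390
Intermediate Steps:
s = 5
g = 10 (g = 5 + 5*1 = 5 + 5 = 10)
g + 52*65 = 10 + 52*65 = 10 + 3380 = 3390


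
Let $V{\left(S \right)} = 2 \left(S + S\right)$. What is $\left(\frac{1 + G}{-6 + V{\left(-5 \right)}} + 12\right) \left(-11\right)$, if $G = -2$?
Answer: $- \frac{3443}{26} \approx -132.42$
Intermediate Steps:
$V{\left(S \right)} = 4 S$ ($V{\left(S \right)} = 2 \cdot 2 S = 4 S$)
$\left(\frac{1 + G}{-6 + V{\left(-5 \right)}} + 12\right) \left(-11\right) = \left(\frac{1 - 2}{-6 + 4 \left(-5\right)} + 12\right) \left(-11\right) = \left(- \frac{1}{-6 - 20} + 12\right) \left(-11\right) = \left(- \frac{1}{-26} + 12\right) \left(-11\right) = \left(\left(-1\right) \left(- \frac{1}{26}\right) + 12\right) \left(-11\right) = \left(\frac{1}{26} + 12\right) \left(-11\right) = \frac{313}{26} \left(-11\right) = - \frac{3443}{26}$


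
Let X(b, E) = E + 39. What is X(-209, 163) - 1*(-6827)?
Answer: 7029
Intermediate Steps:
X(b, E) = 39 + E
X(-209, 163) - 1*(-6827) = (39 + 163) - 1*(-6827) = 202 + 6827 = 7029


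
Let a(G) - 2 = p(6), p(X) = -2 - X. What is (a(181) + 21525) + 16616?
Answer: 38135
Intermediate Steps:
a(G) = -6 (a(G) = 2 + (-2 - 1*6) = 2 + (-2 - 6) = 2 - 8 = -6)
(a(181) + 21525) + 16616 = (-6 + 21525) + 16616 = 21519 + 16616 = 38135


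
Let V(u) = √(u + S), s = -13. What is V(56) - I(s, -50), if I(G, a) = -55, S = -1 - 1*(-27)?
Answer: 55 + √82 ≈ 64.055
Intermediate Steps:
S = 26 (S = -1 + 27 = 26)
V(u) = √(26 + u) (V(u) = √(u + 26) = √(26 + u))
V(56) - I(s, -50) = √(26 + 56) - 1*(-55) = √82 + 55 = 55 + √82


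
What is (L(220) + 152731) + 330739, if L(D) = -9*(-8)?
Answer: 483542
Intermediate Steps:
L(D) = 72
(L(220) + 152731) + 330739 = (72 + 152731) + 330739 = 152803 + 330739 = 483542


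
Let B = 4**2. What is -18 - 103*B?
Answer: -1666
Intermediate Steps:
B = 16
-18 - 103*B = -18 - 103*16 = -18 - 1648 = -1666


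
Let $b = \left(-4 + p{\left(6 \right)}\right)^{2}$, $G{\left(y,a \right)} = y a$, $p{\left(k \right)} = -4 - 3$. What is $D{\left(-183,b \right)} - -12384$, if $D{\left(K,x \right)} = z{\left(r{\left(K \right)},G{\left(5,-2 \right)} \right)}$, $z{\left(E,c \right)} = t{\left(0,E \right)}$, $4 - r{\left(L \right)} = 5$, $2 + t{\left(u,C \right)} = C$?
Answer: $12381$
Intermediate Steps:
$t{\left(u,C \right)} = -2 + C$
$p{\left(k \right)} = -7$ ($p{\left(k \right)} = -4 - 3 = -7$)
$G{\left(y,a \right)} = a y$
$r{\left(L \right)} = -1$ ($r{\left(L \right)} = 4 - 5 = -1$)
$b = 121$ ($b = \left(-4 - 7\right)^{2} = \left(-11\right)^{2} = 121$)
$z{\left(E,c \right)} = -2 + E$
$D{\left(K,x \right)} = -3$ ($D{\left(K,x \right)} = -2 - 1 = -3$)
$D{\left(-183,b \right)} - -12384 = -3 - -12384 = -3 + 12384 = 12381$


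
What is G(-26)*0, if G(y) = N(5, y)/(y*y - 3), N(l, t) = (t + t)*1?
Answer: 0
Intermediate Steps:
N(l, t) = 2*t (N(l, t) = (2*t)*1 = 2*t)
G(y) = 2*y/(-3 + y**2) (G(y) = (2*y)/(y*y - 3) = (2*y)/(y**2 - 3) = (2*y)/(-3 + y**2) = 2*y/(-3 + y**2))
G(-26)*0 = (2*(-26)/(-3 + (-26)**2))*0 = (2*(-26)/(-3 + 676))*0 = (2*(-26)/673)*0 = (2*(-26)*(1/673))*0 = -52/673*0 = 0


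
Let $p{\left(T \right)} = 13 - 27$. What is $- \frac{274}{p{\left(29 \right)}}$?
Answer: $\frac{137}{7} \approx 19.571$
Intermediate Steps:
$p{\left(T \right)} = -14$
$- \frac{274}{p{\left(29 \right)}} = - \frac{274}{-14} = \left(-274\right) \left(- \frac{1}{14}\right) = \frac{137}{7}$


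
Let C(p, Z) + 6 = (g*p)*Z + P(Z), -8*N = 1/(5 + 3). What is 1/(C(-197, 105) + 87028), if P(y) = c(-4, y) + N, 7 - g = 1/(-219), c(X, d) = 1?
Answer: -4672/270352137 ≈ -1.7281e-5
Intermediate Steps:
N = -1/64 (N = -1/(8*(5 + 3)) = -⅛/8 = -⅛*⅛ = -1/64 ≈ -0.015625)
g = 1534/219 (g = 7 - 1/(-219) = 7 - 1*(-1/219) = 7 + 1/219 = 1534/219 ≈ 7.0046)
P(y) = 63/64 (P(y) = 1 - 1/64 = 63/64)
C(p, Z) = -321/64 + 1534*Z*p/219 (C(p, Z) = -6 + ((1534*p/219)*Z + 63/64) = -6 + (1534*Z*p/219 + 63/64) = -6 + (63/64 + 1534*Z*p/219) = -321/64 + 1534*Z*p/219)
1/(C(-197, 105) + 87028) = 1/((-321/64 + (1534/219)*105*(-197)) + 87028) = 1/((-321/64 - 10576930/73) + 87028) = 1/(-676946953/4672 + 87028) = 1/(-270352137/4672) = -4672/270352137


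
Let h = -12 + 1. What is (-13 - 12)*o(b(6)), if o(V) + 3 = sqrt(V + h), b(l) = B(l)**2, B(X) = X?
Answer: -50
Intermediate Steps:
b(l) = l**2
h = -11
o(V) = -3 + sqrt(-11 + V) (o(V) = -3 + sqrt(V - 11) = -3 + sqrt(-11 + V))
(-13 - 12)*o(b(6)) = (-13 - 12)*(-3 + sqrt(-11 + 6**2)) = -25*(-3 + sqrt(-11 + 36)) = -25*(-3 + sqrt(25)) = -25*(-3 + 5) = -25*2 = -50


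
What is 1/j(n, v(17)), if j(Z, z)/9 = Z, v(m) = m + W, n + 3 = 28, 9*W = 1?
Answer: 1/225 ≈ 0.0044444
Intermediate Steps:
W = ⅑ (W = (⅑)*1 = ⅑ ≈ 0.11111)
n = 25 (n = -3 + 28 = 25)
v(m) = ⅑ + m (v(m) = m + ⅑ = ⅑ + m)
j(Z, z) = 9*Z
1/j(n, v(17)) = 1/(9*25) = 1/225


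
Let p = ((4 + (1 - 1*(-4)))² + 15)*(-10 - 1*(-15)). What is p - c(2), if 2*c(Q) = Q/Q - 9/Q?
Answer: 1927/4 ≈ 481.75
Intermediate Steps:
c(Q) = ½ - 9/(2*Q) (c(Q) = (Q/Q - 9/Q)/2 = (1 - 9/Q)/2 = ½ - 9/(2*Q))
p = 480 (p = ((4 + (1 + 4))² + 15)*(-10 + 15) = ((4 + 5)² + 15)*5 = (9² + 15)*5 = (81 + 15)*5 = 96*5 = 480)
p - c(2) = 480 - (-9 + 2)/(2*2) = 480 - (-7)/(2*2) = 480 - 1*(-7/4) = 480 + 7/4 = 1927/4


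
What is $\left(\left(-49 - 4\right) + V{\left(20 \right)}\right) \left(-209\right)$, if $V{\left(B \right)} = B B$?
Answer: $-72523$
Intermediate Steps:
$V{\left(B \right)} = B^{2}$
$\left(\left(-49 - 4\right) + V{\left(20 \right)}\right) \left(-209\right) = \left(\left(-49 - 4\right) + 20^{2}\right) \left(-209\right) = \left(\left(-49 - 4\right) + 400\right) \left(-209\right) = \left(-53 + 400\right) \left(-209\right) = 347 \left(-209\right) = -72523$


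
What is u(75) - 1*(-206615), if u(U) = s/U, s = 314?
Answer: 15496439/75 ≈ 2.0662e+5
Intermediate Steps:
u(U) = 314/U
u(75) - 1*(-206615) = 314/75 - 1*(-206615) = 314*(1/75) + 206615 = 314/75 + 206615 = 15496439/75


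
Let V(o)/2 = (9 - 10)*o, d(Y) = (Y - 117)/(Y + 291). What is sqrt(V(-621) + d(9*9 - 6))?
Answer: sqrt(4621055)/61 ≈ 35.240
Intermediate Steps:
d(Y) = (-117 + Y)/(291 + Y)
V(o) = -2*o (V(o) = 2*((9 - 10)*o) = 2*(-o) = -2*o)
sqrt(V(-621) + d(9*9 - 6)) = sqrt(-2*(-621) + (-117 + (9*9 - 6))/(291 + (9*9 - 6))) = sqrt(1242 + (-117 + (81 - 6))/(291 + (81 - 6))) = sqrt(1242 + (-117 + 75)/(291 + 75)) = sqrt(1242 - 42/366) = sqrt(1242 + (1/366)*(-42)) = sqrt(1242 - 7/61) = sqrt(75755/61) = sqrt(4621055)/61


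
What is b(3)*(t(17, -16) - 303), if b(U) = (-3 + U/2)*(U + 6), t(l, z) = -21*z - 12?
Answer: -567/2 ≈ -283.50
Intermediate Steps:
t(l, z) = -12 - 21*z
b(U) = (-3 + U/2)*(6 + U) (b(U) = (-3 + U*(1/2))*(6 + U) = (-3 + U/2)*(6 + U))
b(3)*(t(17, -16) - 303) = (-18 + (1/2)*3**2)*((-12 - 21*(-16)) - 303) = (-18 + (1/2)*9)*((-12 + 336) - 303) = (-18 + 9/2)*(324 - 303) = -27/2*21 = -567/2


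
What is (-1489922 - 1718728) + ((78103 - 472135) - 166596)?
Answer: -3769278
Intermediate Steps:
(-1489922 - 1718728) + ((78103 - 472135) - 166596) = -3208650 + (-394032 - 166596) = -3208650 - 560628 = -3769278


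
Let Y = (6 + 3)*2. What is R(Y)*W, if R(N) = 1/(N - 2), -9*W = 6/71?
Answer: -1/1704 ≈ -0.00058685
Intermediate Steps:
Y = 18 (Y = 9*2 = 18)
W = -2/213 (W = -2/(3*71) = -⅑*6/71 = -2/213 ≈ -0.0093897)
R(N) = 1/(-2 + N)
R(Y)*W = -2/213/(-2 + 18) = -2/213/16 = (1/16)*(-2/213) = -1/1704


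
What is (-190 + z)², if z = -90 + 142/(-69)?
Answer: 378769444/4761 ≈ 79557.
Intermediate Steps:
z = -6352/69 (z = -90 + 142*(-1/69) = -90 - 142/69 = -6352/69 ≈ -92.058)
(-190 + z)² = (-190 - 6352/69)² = (-19462/69)² = 378769444/4761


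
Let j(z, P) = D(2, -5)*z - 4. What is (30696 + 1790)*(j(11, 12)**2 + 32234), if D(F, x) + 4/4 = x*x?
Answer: 3243207324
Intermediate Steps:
D(F, x) = -1 + x**2 (D(F, x) = -1 + x*x = -1 + x**2)
j(z, P) = -4 + 24*z (j(z, P) = (-1 + (-5)**2)*z - 4 = (-1 + 25)*z - 4 = 24*z - 4 = -4 + 24*z)
(30696 + 1790)*(j(11, 12)**2 + 32234) = (30696 + 1790)*((-4 + 24*11)**2 + 32234) = 32486*((-4 + 264)**2 + 32234) = 32486*(260**2 + 32234) = 32486*(67600 + 32234) = 32486*99834 = 3243207324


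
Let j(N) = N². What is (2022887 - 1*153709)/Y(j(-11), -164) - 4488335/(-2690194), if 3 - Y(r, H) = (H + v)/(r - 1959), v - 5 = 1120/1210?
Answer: 1118320452213234181/1743425954998 ≈ 6.4145e+5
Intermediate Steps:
v = 717/121 (v = 5 + 1120/1210 = 5 + 1120*(1/1210) = 5 + 112/121 = 717/121 ≈ 5.9256)
Y(r, H) = 3 - (717/121 + H)/(-1959 + r) (Y(r, H) = 3 - (H + 717/121)/(r - 1959) = 3 - (717/121 + H)/(-1959 + r))
(2022887 - 1*153709)/Y(j(-11), -164) - 4488335/(-2690194) = (2022887 - 1*153709)/(((-711834/121 - 1*(-164) + 3*(-11)²)/(-1959 + (-11)²))) - 4488335/(-2690194) = (2022887 - 153709)/(((-711834/121 + 164 + 3*121)/(-1959 + 121))) - 4488335*(-1/2690194) = 1869178/(((-711834/121 + 164 + 363)/(-1838))) + 4488335/2690194 = 1869178/((-1/1838*(-648067/121))) + 4488335/2690194 = 1869178/(648067/222398) + 4488335/2690194 = 1869178*(222398/648067) + 4488335/2690194 = 415701448844/648067 + 4488335/2690194 = 1118320452213234181/1743425954998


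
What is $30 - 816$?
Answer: $-786$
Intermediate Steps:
$30 - 816 = -786$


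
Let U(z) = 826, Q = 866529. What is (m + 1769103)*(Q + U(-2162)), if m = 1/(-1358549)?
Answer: 2084612379364980830/1358549 ≈ 1.5344e+12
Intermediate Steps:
m = -1/1358549 ≈ -7.3608e-7
(m + 1769103)*(Q + U(-2162)) = (-1/1358549 + 1769103)*(866529 + 826) = (2403413111546/1358549)*867355 = 2084612379364980830/1358549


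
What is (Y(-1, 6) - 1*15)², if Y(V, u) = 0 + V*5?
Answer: 400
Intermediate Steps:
Y(V, u) = 5*V (Y(V, u) = 0 + 5*V = 5*V)
(Y(-1, 6) - 1*15)² = (5*(-1) - 1*15)² = (-5 - 15)² = (-20)² = 400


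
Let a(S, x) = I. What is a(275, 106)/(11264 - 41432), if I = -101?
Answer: 101/30168 ≈ 0.0033479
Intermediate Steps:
a(S, x) = -101
a(275, 106)/(11264 - 41432) = -101/(11264 - 41432) = -101/(-30168) = -101*(-1/30168) = 101/30168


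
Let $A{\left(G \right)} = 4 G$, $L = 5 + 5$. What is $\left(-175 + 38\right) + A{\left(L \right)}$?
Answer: $-97$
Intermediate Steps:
$L = 10$
$\left(-175 + 38\right) + A{\left(L \right)} = \left(-175 + 38\right) + 4 \cdot 10 = -137 + 40 = -97$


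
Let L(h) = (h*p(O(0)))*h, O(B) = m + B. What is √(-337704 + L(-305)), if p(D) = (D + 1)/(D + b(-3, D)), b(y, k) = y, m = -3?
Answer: I*√2760261/3 ≈ 553.8*I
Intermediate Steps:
O(B) = -3 + B
p(D) = (1 + D)/(-3 + D) (p(D) = (D + 1)/(D - 3) = (1 + D)/(-3 + D))
L(h) = h²/3 (L(h) = (h*((1 + (-3 + 0))/(-3 + (-3 + 0))))*h = (h*((1 - 3)/(-3 - 3)))*h = (h*(-2/(-6)))*h = (h*(-⅙*(-2)))*h = (h*(⅓))*h = (h/3)*h = h²/3)
√(-337704 + L(-305)) = √(-337704 + (⅓)*(-305)²) = √(-337704 + (⅓)*93025) = √(-337704 + 93025/3) = √(-920087/3) = I*√2760261/3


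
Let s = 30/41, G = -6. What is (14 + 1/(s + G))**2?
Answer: 8898289/46656 ≈ 190.72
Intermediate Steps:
s = 30/41 (s = 30*(1/41) = 30/41 ≈ 0.73171)
(14 + 1/(s + G))**2 = (14 + 1/(30/41 - 6))**2 = (14 + 1/(-216/41))**2 = (14 - 41/216)**2 = (2983/216)**2 = 8898289/46656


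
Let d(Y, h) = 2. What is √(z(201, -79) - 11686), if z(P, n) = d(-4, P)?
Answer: 2*I*√2921 ≈ 108.09*I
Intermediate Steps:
z(P, n) = 2
√(z(201, -79) - 11686) = √(2 - 11686) = √(-11684) = 2*I*√2921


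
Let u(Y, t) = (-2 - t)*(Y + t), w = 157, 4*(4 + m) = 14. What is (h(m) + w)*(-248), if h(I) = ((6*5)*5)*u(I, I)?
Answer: -94736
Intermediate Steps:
m = -1/2 (m = -4 + (1/4)*14 = -4 + 7/2 = -1/2 ≈ -0.50000)
h(I) = -600*I - 300*I**2 (h(I) = ((6*5)*5)*(-I**2 - 2*I - 2*I - I*I) = (30*5)*(-I**2 - 2*I - 2*I - I**2) = 150*(-4*I - 2*I**2) = -600*I - 300*I**2)
(h(m) + w)*(-248) = (300*(-1/2)*(-2 - 1*(-1/2)) + 157)*(-248) = (300*(-1/2)*(-2 + 1/2) + 157)*(-248) = (300*(-1/2)*(-3/2) + 157)*(-248) = (225 + 157)*(-248) = 382*(-248) = -94736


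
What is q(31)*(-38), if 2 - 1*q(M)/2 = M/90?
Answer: -5662/45 ≈ -125.82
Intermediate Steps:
q(M) = 4 - M/45 (q(M) = 4 - 2*M/90 = 4 - M/45)
q(31)*(-38) = (4 - 1/45*31)*(-38) = (4 - 31/45)*(-38) = (149/45)*(-38) = -5662/45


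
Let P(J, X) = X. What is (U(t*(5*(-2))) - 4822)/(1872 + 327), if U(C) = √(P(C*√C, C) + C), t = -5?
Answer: -1604/733 ≈ -2.1883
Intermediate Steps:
U(C) = √2*√C (U(C) = √(C + C) = √(2*C) = √2*√C)
(U(t*(5*(-2))) - 4822)/(1872 + 327) = (√2*√(-25*(-2)) - 4822)/(1872 + 327) = (√2*√(-5*(-10)) - 4822)/2199 = (√2*√50 - 4822)*(1/2199) = (√2*(5*√2) - 4822)*(1/2199) = (10 - 4822)*(1/2199) = -4812*1/2199 = -1604/733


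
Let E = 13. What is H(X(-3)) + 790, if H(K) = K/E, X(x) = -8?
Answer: 10262/13 ≈ 789.38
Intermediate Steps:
H(K) = K/13
H(X(-3)) + 790 = (1/13)*(-8) + 790 = -8/13 + 790 = 10262/13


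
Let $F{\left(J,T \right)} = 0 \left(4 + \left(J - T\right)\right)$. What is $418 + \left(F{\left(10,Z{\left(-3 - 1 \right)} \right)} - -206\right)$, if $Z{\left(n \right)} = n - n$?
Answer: $624$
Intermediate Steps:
$Z{\left(n \right)} = 0$
$F{\left(J,T \right)} = 0$ ($F{\left(J,T \right)} = 0 \left(4 + J - T\right) = 0$)
$418 + \left(F{\left(10,Z{\left(-3 - 1 \right)} \right)} - -206\right) = 418 + \left(0 - -206\right) = 418 + \left(0 + 206\right) = 418 + 206 = 624$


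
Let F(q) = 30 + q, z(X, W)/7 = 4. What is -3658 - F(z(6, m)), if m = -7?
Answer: -3716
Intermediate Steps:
z(X, W) = 28 (z(X, W) = 7*4 = 28)
-3658 - F(z(6, m)) = -3658 - (30 + 28) = -3658 - 1*58 = -3658 - 58 = -3716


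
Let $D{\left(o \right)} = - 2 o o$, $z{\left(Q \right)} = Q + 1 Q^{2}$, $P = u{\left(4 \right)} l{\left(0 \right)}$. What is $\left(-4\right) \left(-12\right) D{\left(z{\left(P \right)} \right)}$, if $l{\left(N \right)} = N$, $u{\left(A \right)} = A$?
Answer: $0$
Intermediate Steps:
$P = 0$ ($P = 4 \cdot 0 = 0$)
$z{\left(Q \right)} = Q + Q^{2}$
$D{\left(o \right)} = - 2 o^{2}$
$\left(-4\right) \left(-12\right) D{\left(z{\left(P \right)} \right)} = \left(-4\right) \left(-12\right) \left(- 2 \left(0 \left(1 + 0\right)\right)^{2}\right) = 48 \left(- 2 \left(0 \cdot 1\right)^{2}\right) = 48 \left(- 2 \cdot 0^{2}\right) = 48 \left(\left(-2\right) 0\right) = 48 \cdot 0 = 0$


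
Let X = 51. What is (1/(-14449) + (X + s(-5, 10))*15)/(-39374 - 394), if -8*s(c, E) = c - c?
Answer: -2763371/143651958 ≈ -0.019237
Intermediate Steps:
s(c, E) = 0 (s(c, E) = -(c - c)/8 = -1/8*0 = 0)
(1/(-14449) + (X + s(-5, 10))*15)/(-39374 - 394) = (1/(-14449) + (51 + 0)*15)/(-39374 - 394) = (-1/14449 + 51*15)/(-39768) = (-1/14449 + 765)*(-1/39768) = (11053484/14449)*(-1/39768) = -2763371/143651958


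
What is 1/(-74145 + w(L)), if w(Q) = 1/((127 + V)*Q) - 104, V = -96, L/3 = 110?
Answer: -10230/759567269 ≈ -1.3468e-5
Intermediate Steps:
L = 330 (L = 3*110 = 330)
w(Q) = -104 + 1/(31*Q) (w(Q) = 1/((127 - 96)*Q) - 104 = 1/(31*Q) - 104 = -104 + 1/(31*Q))
1/(-74145 + w(L)) = 1/(-74145 + (-104 + (1/31)/330)) = 1/(-74145 + (-104 + (1/31)*(1/330))) = 1/(-74145 + (-104 + 1/10230)) = 1/(-74145 - 1063919/10230) = 1/(-759567269/10230) = -10230/759567269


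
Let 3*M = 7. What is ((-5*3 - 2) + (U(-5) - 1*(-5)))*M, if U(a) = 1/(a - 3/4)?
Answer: -1960/69 ≈ -28.406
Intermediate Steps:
M = 7/3 (M = (1/3)*7 = 7/3 ≈ 2.3333)
U(a) = 1/(-3/4 + a) (U(a) = 1/(a - 3*1/4) = 1/(a - 3/4) = 1/(-3/4 + a))
((-5*3 - 2) + (U(-5) - 1*(-5)))*M = ((-5*3 - 2) + (4/(-3 + 4*(-5)) - 1*(-5)))*(7/3) = ((-15 - 2) + (4/(-3 - 20) + 5))*(7/3) = (-17 + (4/(-23) + 5))*(7/3) = (-17 + (4*(-1/23) + 5))*(7/3) = (-17 + (-4/23 + 5))*(7/3) = (-17 + 111/23)*(7/3) = -280/23*7/3 = -1960/69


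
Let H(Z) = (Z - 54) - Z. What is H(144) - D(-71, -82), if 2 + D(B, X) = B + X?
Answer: 101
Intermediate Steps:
D(B, X) = -2 + B + X (D(B, X) = -2 + (B + X) = -2 + B + X)
H(Z) = -54 (H(Z) = (-54 + Z) - Z = -54)
H(144) - D(-71, -82) = -54 - (-2 - 71 - 82) = -54 - 1*(-155) = -54 + 155 = 101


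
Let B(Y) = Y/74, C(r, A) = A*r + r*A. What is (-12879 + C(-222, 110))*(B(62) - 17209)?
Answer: 39296610738/37 ≈ 1.0621e+9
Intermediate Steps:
C(r, A) = 2*A*r (C(r, A) = A*r + A*r = 2*A*r)
B(Y) = Y/74 (B(Y) = Y*(1/74) = Y/74)
(-12879 + C(-222, 110))*(B(62) - 17209) = (-12879 + 2*110*(-222))*((1/74)*62 - 17209) = (-12879 - 48840)*(31/37 - 17209) = -61719*(-636702/37) = 39296610738/37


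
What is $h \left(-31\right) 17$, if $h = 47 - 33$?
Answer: $-7378$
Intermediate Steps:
$h = 14$ ($h = 47 - 33 = 14$)
$h \left(-31\right) 17 = 14 \left(-31\right) 17 = \left(-434\right) 17 = -7378$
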